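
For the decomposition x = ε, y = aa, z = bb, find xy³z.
aaaaaabb

Given x = '', y = 'aa', z = 'bb' and i = 3:

xy^3z = x + y·y·...·y (3 times) + z
       = '' + 'aa'^3 + 'bb'
       = '' + 'aaaaaa' + 'bb'
       = 'aaaaaabb'

The pumped string is 'aaaaaabb' with length 8.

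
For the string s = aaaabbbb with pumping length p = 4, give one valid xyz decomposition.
x = 'a', y = 'aa', z = 'abbbb'

For s = aaaabbbb and p = 4, one valid decomposition is:
- x = 'a' (length 1)
- y = 'aa' (length 2)
- z = 'abbbb' (length 5)

Verification:
- xyz = 'a' + 'aa' + 'abbbb' = aaaabbbb ✓
- |xy| = 3 ≤ 4 ✓
- |y| = 2 > 0 ✓

All pumping lemma constraints are satisfied.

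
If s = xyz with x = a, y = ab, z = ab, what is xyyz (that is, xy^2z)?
aababab

Given x = 'a', y = 'ab', z = 'ab' and i = 2:

xy^2z = x + y·y·...·y (2 times) + z
       = 'a' + 'ab'^2 + 'ab'
       = 'a' + 'abab' + 'ab'
       = 'aababab'

The pumped string is 'aababab' with length 7.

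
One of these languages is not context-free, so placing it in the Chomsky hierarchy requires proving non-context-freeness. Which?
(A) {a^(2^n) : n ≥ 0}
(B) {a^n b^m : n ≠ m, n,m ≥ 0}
(A) {a^(2^n) : n ≥ 0}

(A) {a^(2^n) : n ≥ 0} requires the CFL pumping lemma.

- {a^n b^m : n ≠ m, n,m ≥ 0} is context-free (but not regular)
  • Can be shown non-regular with the regular pumping lemma
  • After pumping a's, we can make n = m

- {a^(2^n) : n ≥ 0} is NOT context-free
  • Requires the CFL pumping lemma to prove
  • Gaps between powers of 2 grow exponentially

The CFL pumping lemma is "stronger" in that it can prove non-membership
in the larger class of context-free languages.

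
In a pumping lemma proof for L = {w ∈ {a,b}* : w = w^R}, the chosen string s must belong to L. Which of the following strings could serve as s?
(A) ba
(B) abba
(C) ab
(B) abba

The pumping lemma is applied to a string s that lies in L, so first check membership of each option:
- (A) ba reversed is ab ≠ ba, so it is not a palindrome and is not in L ✗
- (B) abba reversed is abba, the same string, so it is a palindrome and is in L ✓
- (C) ab reversed is ba ≠ ab, so it is not a palindrome and is not in L ✗

Only (B) abba is in L, so it is the only candidate that could play the role of s.
(In a complete proof one picks s in terms of the pumping length p so that |s| ≥ p is guaranteed; a fixed string like abba illustrates the shape of such an s.)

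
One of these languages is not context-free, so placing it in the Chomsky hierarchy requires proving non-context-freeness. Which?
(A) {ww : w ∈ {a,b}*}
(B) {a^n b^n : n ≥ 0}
(A) {ww : w ∈ {a,b}*}

(A) {ww : w ∈ {a,b}*} requires the CFL pumping lemma.

- {a^n b^n : n ≥ 0} is context-free (but not regular)
  • Can be shown non-regular with the regular pumping lemma
  • After pumping, the number of a's and b's become unequal

- {ww : w ∈ {a,b}*} is NOT context-free
  • Requires the CFL pumping lemma to prove
  • Even a PDA cannot compare two arbitrary halves symbol by symbol; CFL pumping on a^p b^p a^p b^p fails

The CFL pumping lemma is "stronger" in that it can prove non-membership
in the larger class of context-free languages.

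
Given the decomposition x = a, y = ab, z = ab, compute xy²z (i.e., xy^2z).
aababab

Given x = 'a', y = 'ab', z = 'ab' and i = 2:

xy^2z = x + y·y·...·y (2 times) + z
       = 'a' + 'ab'^2 + 'ab'
       = 'a' + 'abab' + 'ab'
       = 'aababab'

The pumped string is 'aababab' with length 7.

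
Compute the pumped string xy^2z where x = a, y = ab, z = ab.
aababab

Given x = 'a', y = 'ab', z = 'ab' and i = 2:

xy^2z = x + y·y·...·y (2 times) + z
       = 'a' + 'ab'^2 + 'ab'
       = 'a' + 'abab' + 'ab'
       = 'aababab'

The pumped string is 'aababab' with length 7.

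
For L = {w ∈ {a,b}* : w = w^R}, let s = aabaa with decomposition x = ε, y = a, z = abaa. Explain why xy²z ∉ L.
xy²z = aaabaa ∉ L

Pumping with i = 2 replaces y = a by y² = aa:
- Original: s = xyz = aabaa; aabaa reversed is aabaa, the same string, so it is a palindrome and is in L
- Pumped: xy²z = ε · aa · abaa = aaabaa
- aaabaa reversed is aabaaa ≠ aaabaa, so it is not a palindrome and is not in L

The pumping lemma would require xy²z ∈ L, so this decomposition yields a contradiction.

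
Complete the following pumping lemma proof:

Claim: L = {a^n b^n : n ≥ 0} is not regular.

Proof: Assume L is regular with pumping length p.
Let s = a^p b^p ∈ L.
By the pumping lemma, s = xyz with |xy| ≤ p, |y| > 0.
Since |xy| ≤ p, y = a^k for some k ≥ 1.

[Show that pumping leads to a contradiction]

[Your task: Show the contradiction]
Consider xy²z = a^(p+k) b^p.

Since k ≥ 1, we have p + k > p.
So xy²z has more a's than b's: (p+k) a's vs p b's.
This means xy²z ∉ L because a^n b^n requires equal counts.

This contradicts the pumping lemma which states xy²z ∈ L.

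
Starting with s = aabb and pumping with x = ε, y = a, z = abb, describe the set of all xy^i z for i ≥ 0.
{xy^i z : i ≥ 0} = {a^(i+1) b^2 : i ≥ 0} = {abb, aabb, aaabb, ...}

With x = ε, y = a, z = abb: Starting with aabb and pumping the first 'a' (z = abb keeps the second 'a'), we get strings with i+1 a's followed by 2 b's for i = 0, 1, 2, ...; note bb is not produced because z always contributes one a.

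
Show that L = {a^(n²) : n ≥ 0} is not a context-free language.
Assume for contradiction that L is context-free, and let p ≥ 1 be the pumping length given by the pumping lemma for CFLs.
Choose s = a^(p²). Then s ∈ L and |s| = p² ≥ p.
By the CFL pumping lemma, s = uvxyz for some u, v, x, y, z with |vxy| ≤ p, |vy| ≥ 1, and uv^i xy^i z ∈ L for every i ≥ 0.
All symbols are a's, so only lengths matter: let k = |vy|, with 1 ≤ k ≤ |vxy| ≤ p.

Take i = 2: |uv²xy²z| = p² + k, and p² < p² + k ≤ p² + p < (p + 1)².
So the length lies strictly between consecutive squares and is not a perfect square; uv²xy²z ∉ L.

This contradicts the CFL pumping lemma, which requires uv^i xy^i z ∈ L for all i ≥ 0.
Hence L = {a^(n²) : n ≥ 0} is not context-free. ∎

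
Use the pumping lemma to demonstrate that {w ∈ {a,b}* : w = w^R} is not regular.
Assume for contradiction that L is regular, and let p ≥ 1 be the pumping length given by the pumping lemma.
Choose s = a^p b a^p. Then s ∈ L (it reads the same in both directions) and |s| = 2p + 1 ≥ p.
By the pumping lemma, s = xyz for some x, y, z with |xy| ≤ p, |y| ≥ 1, and xy^i z ∈ L for every i ≥ 0.
Since |xy| ≤ p and the first p symbols of s are all a's, y = a^k for some k with 1 ≤ k ≤ p.

Take i = 0: xy⁰z = a^(p − k) b a^p.
Its reversal is a^p b a^(p − k). These differ because the block of a's before the unique b has length p − k in one and p in the other, and p − k ≠ p since k ≥ 1. So xy⁰z is not a palindrome, i.e. xy⁰z ∉ L.

This contradicts the pumping lemma, which requires xy^i z ∈ L for all i ≥ 0.
Hence L = {w ∈ {a,b}* : w = w^R} is not regular. ∎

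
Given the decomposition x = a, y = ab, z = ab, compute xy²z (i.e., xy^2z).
aababab

Given x = 'a', y = 'ab', z = 'ab' and i = 2:

xy^2z = x + y·y·...·y (2 times) + z
       = 'a' + 'ab'^2 + 'ab'
       = 'a' + 'abab' + 'ab'
       = 'aababab'

The pumped string is 'aababab' with length 7.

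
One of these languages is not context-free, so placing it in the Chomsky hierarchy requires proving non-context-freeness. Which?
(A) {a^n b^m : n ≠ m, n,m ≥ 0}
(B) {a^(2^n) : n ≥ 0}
(B) {a^(2^n) : n ≥ 0}

(B) {a^(2^n) : n ≥ 0} requires the CFL pumping lemma.

- {a^n b^m : n ≠ m, n,m ≥ 0} is context-free (but not regular)
  • Can be shown non-regular with the regular pumping lemma
  • After pumping a's, we can make n = m

- {a^(2^n) : n ≥ 0} is NOT context-free
  • Requires the CFL pumping lemma to prove
  • Gaps between powers of 2 grow exponentially

The CFL pumping lemma is "stronger" in that it can prove non-membership
in the larger class of context-free languages.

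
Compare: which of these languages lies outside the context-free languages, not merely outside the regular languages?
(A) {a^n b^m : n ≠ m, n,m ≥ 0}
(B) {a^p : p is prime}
(B) {a^p : p is prime}

(B) {a^p : p is prime} requires the CFL pumping lemma.

- {a^n b^m : n ≠ m, n,m ≥ 0} is context-free (but not regular)
  • Can be shown non-regular with the regular pumping lemma
  • After pumping a's, we can make n = m

- {a^p : p is prime} is NOT context-free
  • Requires the CFL pumping lemma to prove
  • The CFL pumping lemma also fails because prime gaps are unbounded

The CFL pumping lemma is "stronger" in that it can prove non-membership
in the larger class of context-free languages.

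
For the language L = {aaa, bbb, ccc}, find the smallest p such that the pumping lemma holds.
p = 4

For a finite language L, the pumping lemma holds vacuously if p > max|s| for s ∈ L.

The longest string in L = {aaa, bbb, ccc} has length 3.
If p = 4, then no string s ∈ L has |s| ≥ p, so the condition is vacuously true.

The minimum pumping length is p = 4.

Why no smaller p works: for any p ≤ 3, the longest string s ∈ L has |s| = 3 ≥ p, so it would
have to be pumpable; but pumping up (i = 2, 3, ...) produces ever longer strings, which cannot all lie in the
finite language L. So the pumping property fails for every p ≤ 3.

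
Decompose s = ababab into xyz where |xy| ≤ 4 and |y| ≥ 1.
x = 'a', y = 'ba', z = 'bab'

For s = ababab and p = 4, one valid decomposition is:
- x = 'a' (length 1)
- y = 'ba' (length 2)
- z = 'bab' (length 3)

Verification:
- xyz = 'a' + 'ba' + 'bab' = ababab ✓
- |xy| = 3 ≤ 4 ✓
- |y| = 2 > 0 ✓

All pumping lemma constraints are satisfied.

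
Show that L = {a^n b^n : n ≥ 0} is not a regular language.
Assume for contradiction that L is regular, and let p ≥ 1 be the pumping length given by the pumping lemma.
Choose s = a^p b^p. Then s ∈ L and |s| = 2p ≥ p.
By the pumping lemma, s = xyz for some x, y, z with |xy| ≤ p, |y| ≥ 1, and xy^i z ∈ L for every i ≥ 0.
Since |xy| ≤ p and the first p symbols of s are all a's, we must have y = a^k for some k with 1 ≤ k ≤ p.

Take i = 2: xy²z = a^(p + k) b^p.
This string has p + k a's but p b's, and p + k > p because k ≥ 1. So xy²z ∉ L.

This contradicts the pumping lemma, which requires xy^i z ∈ L for all i ≥ 0.
Hence L = {a^n b^n : n ≥ 0} is not regular. ∎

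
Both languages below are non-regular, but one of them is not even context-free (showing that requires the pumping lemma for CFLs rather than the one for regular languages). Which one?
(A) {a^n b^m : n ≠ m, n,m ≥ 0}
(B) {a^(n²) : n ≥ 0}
(B) {a^(n²) : n ≥ 0}

(B) {a^(n²) : n ≥ 0} requires the CFL pumping lemma.

- {a^n b^m : n ≠ m, n,m ≥ 0} is context-free (but not regular)
  • Can be shown non-regular with the regular pumping lemma
  • After pumping a's, we can make n = m

- {a^(n²) : n ≥ 0} is NOT context-free
  • Requires the CFL pumping lemma to prove
  • Gaps between squares grow unboundedly

The CFL pumping lemma is "stronger" in that it can prove non-membership
in the larger class of context-free languages.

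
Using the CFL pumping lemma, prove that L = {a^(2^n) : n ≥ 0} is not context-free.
Assume for contradiction that L is context-free, and let p ≥ 1 be the pumping length given by the pumping lemma for CFLs.
Choose s = a^(2^p). Then s ∈ L and |s| = 2^p ≥ p.
By the CFL pumping lemma, s = uvxyz for some u, v, x, y, z with |vxy| ≤ p, |vy| ≥ 1, and uv^i xy^i z ∈ L for every i ≥ 0.
All symbols are a's, so only lengths matter: let k = |vy|, with 1 ≤ k ≤ |vxy| ≤ p < 2^p.

Take i = 2: |uv²xy²z| = 2^p + k, and 2^p < 2^p + k < 2^p + 2^p = 2^(p+1).
So the length lies strictly between consecutive powers of two and is not a power of 2; uv²xy²z ∉ L.

This contradicts the CFL pumping lemma, which requires uv^i xy^i z ∈ L for all i ≥ 0.
Hence L = {a^(2^n) : n ≥ 0} is not context-free. ∎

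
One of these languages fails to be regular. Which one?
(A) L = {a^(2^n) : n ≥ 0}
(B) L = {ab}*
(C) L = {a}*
(A) {a^(2^n) : n ≥ 0}

(A) L = {a^(2^n) : n ≥ 0} is NOT regular.

The pumping lemma can be used to prove this:
After pumping, length is no longer a power of 2

The other languages are regular because they can be recognized by finite automata.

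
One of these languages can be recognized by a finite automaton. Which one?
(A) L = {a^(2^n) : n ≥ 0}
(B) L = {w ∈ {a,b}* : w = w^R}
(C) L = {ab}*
(C) {ab}*

(C) L = {ab}* is regular.

This can be recognized by a finite automaton (DFA/NFA).
Regular expressions like {ab}* define regular languages.

The other choices are not regular:
- {w ∈ {a,b}* : w = w^R}: After pumping, the string is no longer symmetric
- {a^(2^n) : n ≥ 0}: After pumping, length is no longer a power of 2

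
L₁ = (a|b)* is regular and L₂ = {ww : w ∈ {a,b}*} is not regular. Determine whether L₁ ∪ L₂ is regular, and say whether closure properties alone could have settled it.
Yes — L₁ ∪ L₂ is regular.

{ww} ⊆ (a|b)*, so L₁ ∪ L₂ = (a|b)*, which is regular.

Note that the bare facts "L₁ regular, L₂ non-regular" do not settle the question by themselves: the closure of regular languages under ∪, ∩, complement and difference applies only when BOTH operands are regular. With a non-regular operand the result can come out regular or non-regular depending on the specific languages, so one has to work out L₁ ∪ L₂ for this particular pair, as above.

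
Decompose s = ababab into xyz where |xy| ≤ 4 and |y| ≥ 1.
x = '', y = 'abab', z = 'ab'

For s = ababab and p = 4, one valid decomposition is:
- x = '' (length 0)
- y = 'abab' (length 4)
- z = 'ab' (length 2)

Verification:
- xyz = '' + 'abab' + 'ab' = ababab ✓
- |xy| = 4 ≤ 4 ✓
- |y| = 4 > 0 ✓

All pumping lemma constraints are satisfied.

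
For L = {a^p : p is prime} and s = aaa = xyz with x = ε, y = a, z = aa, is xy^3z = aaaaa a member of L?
Yes

xy³z = ε · aaa · aa = aaaaa.
aaaaa has length 5, which is prime, so it is in L.
(A single pumped string landing in L is not a contradiction by itself; a non-regularity proof needs some i for which xy^i z ∉ L, for every admissible decomposition.)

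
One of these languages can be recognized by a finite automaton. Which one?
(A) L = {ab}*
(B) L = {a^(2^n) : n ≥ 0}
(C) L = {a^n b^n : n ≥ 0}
(A) {ab}*

(A) L = {ab}* is regular.

This can be recognized by a finite automaton (DFA/NFA).
Regular expressions like {ab}* define regular languages.

The other choices are not regular:
- {a^(2^n) : n ≥ 0}: After pumping, length is no longer a power of 2
- {a^n b^n : n ≥ 0}: After pumping, the number of a's and b's become unequal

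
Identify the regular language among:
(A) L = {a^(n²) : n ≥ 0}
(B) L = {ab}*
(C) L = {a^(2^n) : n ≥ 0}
(B) {ab}*

(B) L = {ab}* is regular.

This can be recognized by a finite automaton (DFA/NFA).
Regular expressions like {ab}* define regular languages.

The other choices are not regular:
- {a^(n²) : n ≥ 0}: After pumping, length is no longer a perfect square
- {a^(2^n) : n ≥ 0}: After pumping, length is no longer a power of 2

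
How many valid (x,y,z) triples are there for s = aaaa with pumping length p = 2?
3

For s = 'aaaa' with pumping length p = 2:

Constraints: |xy| ≤ 2, |y| > 0

Valid decompositions (|xy| ≤ p, |y| ≥ 1):
  • x='', y='a', z='aaa'
  • x='a', y='a', z='aa'
  • x='', y='aa', z='aa'

Total count: 3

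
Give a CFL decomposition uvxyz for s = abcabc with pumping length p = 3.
u='ab', v='c', x='a', y='b', z='c'

For s = abcabc with pumping length p = 3:

One valid decomposition:
- u = 'ab'
- v = 'c'
- x = 'a'
- y = 'b'
- z = 'c'

Verification:
- uvxyz = 'ab' + 'c' + 'a' + 'b' + 'c' = abcabc ✓
- |vxy| = |'cab'| = 3 ≤ 3 ✓
- |vy| = |'cb'| = 2 > 0 ✓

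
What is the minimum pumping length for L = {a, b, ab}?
p = 3

For a finite language L, the pumping lemma holds vacuously if p > max|s| for s ∈ L.

The longest string in L = {a, b, ab} has length 2.
If p = 3, then no string s ∈ L has |s| ≥ p, so the condition is vacuously true.

The minimum pumping length is p = 3.

Why no smaller p works: for any p ≤ 2, the longest string s ∈ L has |s| = 2 ≥ p, so it would
have to be pumpable; but pumping up (i = 2, 3, ...) produces ever longer strings, which cannot all lie in the
finite language L. So the pumping property fails for every p ≤ 2.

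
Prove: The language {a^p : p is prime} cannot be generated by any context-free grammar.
Assume for contradiction that L is context-free, and let p ≥ 1 be the pumping length given by the pumping lemma for CFLs.
Choose a prime q with q ≥ p and let s = a^q. Then s ∈ L and |s| = q ≥ p.
By the CFL pumping lemma, s = uvxyz for some u, v, x, y, z with |vxy| ≤ p, |vy| ≥ 1, and uv^i xy^i z ∈ L for every i ≥ 0.
All symbols are a's, so only lengths matter: let k = |vy|, with 1 ≤ k ≤ p. Then |uv^i xy^i z| = q + (i − 1)k.

Take i = q + 1: the length is q + qk = q(k + 1).
Both factors satisfy q ≥ 2 and k + 1 ≥ 2, so q(k + 1) is composite and uv^(q+1) xy^(q+1) z ∉ L.

This contradicts the CFL pumping lemma, which requires uv^i xy^i z ∈ L for all i ≥ 0.
Hence L = {a^p : p is prime} is not context-free. ∎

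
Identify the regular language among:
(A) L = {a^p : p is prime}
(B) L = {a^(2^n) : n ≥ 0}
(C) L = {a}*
(C) {a}*

(C) L = {a}* is regular.

This can be recognized by a finite automaton (DFA/NFA).
Regular expressions like {a}* define regular languages.

The other choices are not regular:
- {a^(2^n) : n ≥ 0}: After pumping, length is no longer a power of 2
- {a^p : p is prime}: After pumping, the length becomes composite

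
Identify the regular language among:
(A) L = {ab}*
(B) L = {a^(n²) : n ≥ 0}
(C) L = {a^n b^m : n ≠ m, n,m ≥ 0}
(A) {ab}*

(A) L = {ab}* is regular.

This can be recognized by a finite automaton (DFA/NFA).
Regular expressions like {ab}* define regular languages.

The other choices are not regular:
- {a^n b^m : n ≠ m, n,m ≥ 0}: After pumping a's, we can make n = m
- {a^(n²) : n ≥ 0}: After pumping, length is no longer a perfect square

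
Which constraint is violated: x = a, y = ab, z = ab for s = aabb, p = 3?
Violated: xyz = s

The decomposition x = a, y = ab, z = ab for s = aabb with p = 3
violates the constraint: xyz = s

xyz = 'a' + 'ab' + 'ab' = 'aabab' ≠ 'aabb' = s. The decomposition doesn't reconstruct s.

Pumping lemma constraints:
1. xyz = s (decomposition is valid)
2. |xy| ≤ p
3. |y| > 0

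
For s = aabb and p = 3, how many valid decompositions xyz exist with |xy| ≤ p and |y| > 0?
6

For s = 'aabb' with pumping length p = 3:

Constraints: |xy| ≤ 3, |y| > 0

Valid decompositions (|xy| ≤ p, |y| ≥ 1):
  • x='', y='a', z='abb'
  • x='a', y='a', z='bb'
  • x='', y='aa', z='bb'
  • x='aa', y='b', z='b'
  • x='a', y='ab', z='b'
  • x='', y='aab', z='b'

Total count: 6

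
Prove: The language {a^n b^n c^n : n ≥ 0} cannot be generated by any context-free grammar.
Assume for contradiction that L is context-free, and let p ≥ 1 be the pumping length given by the pumping lemma for CFLs.
Choose s = a^p b^p c^p. Then s ∈ L and |s| = 3p ≥ p.
By the CFL pumping lemma, s = uvxyz for some u, v, x, y, z with |vxy| ≤ p, |vy| ≥ 1, and uv^i xy^i z ∈ L for every i ≥ 0.

Because |vxy| ≤ p, the window vxy cannot contain both an a and a c: any substring of s containing both must include the entire block b^p plus at least one a and one c, so it has length ≥ p + 2 > p.
Hence at least one of the letters a, c does not occur in vy at all.

Take i = 0: the string uxz is obtained from s by deleting |vy| ≥ 1 symbols, so |uxz| = 3p − |vy| < 3p.
But the letter (a or c) that does not occur in vy still occurs exactly p times in uxz. Every string of L with exactly p copies of some letter is a^p b^p c^p, of length 3p. Since |uxz| < 3p, uxz ∉ L.

This contradicts the CFL pumping lemma, which requires uv^i xy^i z ∈ L for all i ≥ 0.
Hence L = {a^n b^n c^n : n ≥ 0} is not context-free. ∎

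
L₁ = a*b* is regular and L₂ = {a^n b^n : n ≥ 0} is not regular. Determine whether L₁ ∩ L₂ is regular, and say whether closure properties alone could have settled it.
No — L₁ ∩ L₂ is not regular.

Every string a^n b^n already lies in a*b*, so L₁ ∩ L₂ = {a^n b^n : n ≥ 0} = L₂ itself, which is the standard non-regular language (pump s = a^p b^p).

Note that the bare facts "L₁ regular, L₂ non-regular" do not settle the question by themselves: the closure of regular languages under ∪, ∩, complement and difference applies only when BOTH operands are regular. With a non-regular operand the result can come out regular or non-regular depending on the specific languages, so one has to work out L₁ ∩ L₂ for this particular pair, as above.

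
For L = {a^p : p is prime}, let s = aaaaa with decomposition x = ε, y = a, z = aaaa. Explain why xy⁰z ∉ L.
xy⁰z = aaaa ∉ L

Pumping with i = 0 replaces y = a by y⁰ = ε:
- Original: s = xyz = aaaaa; aaaaa has length 5, which is prime, so it is in L
- Pumped: xy⁰z = ε · ε · aaaa = aaaa
- aaaa has length 4 = 2 × 2, which is not prime, so it is not in L

The pumping lemma would require xy⁰z ∈ L, so this decomposition yields a contradiction.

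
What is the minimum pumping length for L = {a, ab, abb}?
p = 4

For a finite language L, the pumping lemma holds vacuously if p > max|s| for s ∈ L.

The longest string in L = {a, ab, abb} has length 3.
If p = 4, then no string s ∈ L has |s| ≥ p, so the condition is vacuously true.

The minimum pumping length is p = 4.

Why no smaller p works: for any p ≤ 3, the longest string s ∈ L has |s| = 3 ≥ p, so it would
have to be pumpable; but pumping up (i = 2, 3, ...) produces ever longer strings, which cannot all lie in the
finite language L. So the pumping property fails for every p ≤ 3.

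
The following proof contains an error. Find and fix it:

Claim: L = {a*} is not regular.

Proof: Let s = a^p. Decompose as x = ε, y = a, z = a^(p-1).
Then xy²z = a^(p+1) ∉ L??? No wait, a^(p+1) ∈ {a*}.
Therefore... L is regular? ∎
Error: The proof attempts to show a*  is not regular, but a* IS regular!

Correction: a* is a regular language (recognized by a simple DFA with one accepting state and self-loop on 'a'). The pumping lemma can only prove non-regularity, not regularity. For regular languages, pumping always works.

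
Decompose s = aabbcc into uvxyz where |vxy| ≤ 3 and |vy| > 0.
u='aa', v='b', x='b', y='c', z='c'

For s = aabbcc with pumping length p = 3:

One valid decomposition:
- u = 'aa'
- v = 'b'
- x = 'b'
- y = 'c'
- z = 'c'

Verification:
- uvxyz = 'aa' + 'b' + 'b' + 'c' + 'c' = aabbcc ✓
- |vxy| = |'bbc'| = 3 ≤ 3 ✓
- |vy| = |'bc'| = 2 > 0 ✓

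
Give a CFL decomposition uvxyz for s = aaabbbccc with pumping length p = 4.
u='aa', v='a', x='bb', y='b', z='ccc'

For s = aaabbbccc with pumping length p = 4:

One valid decomposition:
- u = 'aa'
- v = 'a'
- x = 'bb'
- y = 'b'
- z = 'ccc'

Verification:
- uvxyz = 'aa' + 'a' + 'bb' + 'b' + 'ccc' = aaabbbccc ✓
- |vxy| = |'abbb'| = 4 ≤ 4 ✓
- |vy| = |'ab'| = 2 > 0 ✓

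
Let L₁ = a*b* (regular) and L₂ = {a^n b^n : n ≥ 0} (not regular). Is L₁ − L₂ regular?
No — L₁ − L₂ is not regular.

a*b* − {a^n b^n} = {a^n b^m : n ≠ m}. If this were regular, then its complement intersected with a*b*, namely {a^n b^n : n ≥ 0}, would be regular too (closure under complement and intersection) — contradiction. So L₁ − L₂ is not regular.

Note that the bare facts "L₁ regular, L₂ non-regular" do not settle the question by themselves: the closure of regular languages under ∪, ∩, complement and difference applies only when BOTH operands are regular. With a non-regular operand the result can come out regular or non-regular depending on the specific languages, so one has to work out L₁ − L₂ for this particular pair, as above.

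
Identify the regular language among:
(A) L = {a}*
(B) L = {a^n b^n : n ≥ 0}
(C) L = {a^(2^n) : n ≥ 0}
(A) {a}*

(A) L = {a}* is regular.

This can be recognized by a finite automaton (DFA/NFA).
Regular expressions like {a}* define regular languages.

The other choices are not regular:
- {a^n b^n : n ≥ 0}: After pumping, the number of a's and b's become unequal
- {a^(2^n) : n ≥ 0}: After pumping, length is no longer a power of 2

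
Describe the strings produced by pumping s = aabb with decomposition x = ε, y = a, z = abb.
{xy^i z : i ≥ 0} = {a^(i+1) b^2 : i ≥ 0} = {abb, aabb, aaabb, ...}

With x = ε, y = a, z = abb: Starting with aabb and pumping the first 'a' (z = abb keeps the second 'a'), we get strings with i+1 a's followed by 2 b's for i = 0, 1, 2, ...; note bb is not produced because z always contributes one a.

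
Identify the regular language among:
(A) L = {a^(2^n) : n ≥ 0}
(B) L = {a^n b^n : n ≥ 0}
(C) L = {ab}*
(C) {ab}*

(C) L = {ab}* is regular.

This can be recognized by a finite automaton (DFA/NFA).
Regular expressions like {ab}* define regular languages.

The other choices are not regular:
- {a^n b^n : n ≥ 0}: After pumping, the number of a's and b's become unequal
- {a^(2^n) : n ≥ 0}: After pumping, length is no longer a power of 2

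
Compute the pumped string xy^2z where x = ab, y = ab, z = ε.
ababab

Given x = 'ab', y = 'ab', z = '' and i = 2:

xy^2z = x + y·y·...·y (2 times) + z
       = 'ab' + 'ab'^2 + ''
       = 'ab' + 'abab' + ''
       = 'ababab'

The pumped string is 'ababab' with length 6.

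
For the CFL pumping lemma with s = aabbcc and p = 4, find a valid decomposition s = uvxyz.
u='a', v='a', x='bb', y='c', z='c'

For s = aabbcc with pumping length p = 4:

One valid decomposition:
- u = 'a'
- v = 'a'
- x = 'bb'
- y = 'c'
- z = 'c'

Verification:
- uvxyz = 'a' + 'a' + 'bb' + 'c' + 'c' = aabbcc ✓
- |vxy| = |'abbc'| = 4 ≤ 4 ✓
- |vy| = |'ac'| = 2 > 0 ✓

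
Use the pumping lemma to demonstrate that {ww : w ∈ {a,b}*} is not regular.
Assume for contradiction that L is regular, and let p ≥ 1 be the pumping length given by the pumping lemma.
Choose s = a^p b a^p b. Then s ∈ L (take w = a^p b) and |s| = 2p + 2 ≥ p.
By the pumping lemma, s = xyz for some x, y, z with |xy| ≤ p, |y| ≥ 1, and xy^i z ∈ L for every i ≥ 0.
Since |xy| ≤ p and the first p symbols of s are all a's, y = a^k for some k with 1 ≤ k ≤ p.

Take i = 2: t = xy²z = a^(p + k) b a^p b.
Suppose t = uu for some string u. The string t contains exactly two b's and ends in b, so u contains exactly one b and ends in b; hence u = a^j b for some j, and uu = a^j b a^j b. Comparing with t = a^(p + k) b a^p b forces j = p + k (first block) and j = p (second block), which is impossible since k ≥ 1. So t ∉ L.

This contradicts the pumping lemma, which requires xy^i z ∈ L for all i ≥ 0.
Hence L = {ww : w ∈ {a,b}*} is not regular. ∎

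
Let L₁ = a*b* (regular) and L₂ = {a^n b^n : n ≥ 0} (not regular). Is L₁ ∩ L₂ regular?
No — L₁ ∩ L₂ is not regular.

Every string a^n b^n already lies in a*b*, so L₁ ∩ L₂ = {a^n b^n : n ≥ 0} = L₂ itself, which is the standard non-regular language (pump s = a^p b^p).

Note that the bare facts "L₁ regular, L₂ non-regular" do not settle the question by themselves: the closure of regular languages under ∪, ∩, complement and difference applies only when BOTH operands are regular. With a non-regular operand the result can come out regular or non-regular depending on the specific languages, so one has to work out L₁ ∩ L₂ for this particular pair, as above.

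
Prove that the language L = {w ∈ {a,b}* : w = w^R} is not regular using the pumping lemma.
Assume for contradiction that L is regular, and let p ≥ 1 be the pumping length given by the pumping lemma.
Choose s = a^p b a^p. Then s ∈ L (it reads the same in both directions) and |s| = 2p + 1 ≥ p.
By the pumping lemma, s = xyz for some x, y, z with |xy| ≤ p, |y| ≥ 1, and xy^i z ∈ L for every i ≥ 0.
Since |xy| ≤ p and the first p symbols of s are all a's, y = a^k for some k with 1 ≤ k ≤ p.

Take i = 2: xy²z = a^(p + k) b a^p.
Its reversal is a^p b a^(p + k). These differ because the block of a's before the unique b has length p + k in one and p in the other, and p + k ≠ p since k ≥ 1. So xy²z is not a palindrome, i.e. xy²z ∉ L.

This contradicts the pumping lemma, which requires xy^i z ∈ L for all i ≥ 0.
Hence L = {w ∈ {a,b}* : w = w^R} is not regular. ∎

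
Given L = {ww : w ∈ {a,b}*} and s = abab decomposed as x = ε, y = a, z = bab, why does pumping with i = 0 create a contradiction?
xy⁰z = bab ∉ L

Pumping with i = 0 replaces y = a by y⁰ = ε:
- Original: s = xyz = abab; abab splits into halves ab · ab, which are equal, so it is in L (w = ab)
- Pumped: xy⁰z = ε · ε · bab = bab
- bab has odd length 3, so it cannot be written as ww and is not in L

The pumping lemma would require xy⁰z ∈ L, so this decomposition yields a contradiction.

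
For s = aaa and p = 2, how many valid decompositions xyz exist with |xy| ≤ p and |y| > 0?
3

For s = 'aaa' with pumping length p = 2:

Constraints: |xy| ≤ 2, |y| > 0

Valid decompositions (|xy| ≤ p, |y| ≥ 1):
  • x='', y='a', z='aa'
  • x='a', y='a', z='a'
  • x='', y='aa', z='a'

Total count: 3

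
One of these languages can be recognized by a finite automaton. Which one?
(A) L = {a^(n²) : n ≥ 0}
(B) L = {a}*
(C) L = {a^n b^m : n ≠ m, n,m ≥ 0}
(B) {a}*

(B) L = {a}* is regular.

This can be recognized by a finite automaton (DFA/NFA).
Regular expressions like {a}* define regular languages.

The other choices are not regular:
- {a^n b^m : n ≠ m, n,m ≥ 0}: After pumping a's, we can make n = m
- {a^(n²) : n ≥ 0}: After pumping, length is no longer a perfect square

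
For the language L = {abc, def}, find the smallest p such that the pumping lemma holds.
p = 4

For a finite language L, the pumping lemma holds vacuously if p > max|s| for s ∈ L.

The longest string in L = {abc, def} has length 3.
If p = 4, then no string s ∈ L has |s| ≥ p, so the condition is vacuously true.

The minimum pumping length is p = 4.

Why no smaller p works: for any p ≤ 3, the longest string s ∈ L has |s| = 3 ≥ p, so it would
have to be pumpable; but pumping up (i = 2, 3, ...) produces ever longer strings, which cannot all lie in the
finite language L. So the pumping property fails for every p ≤ 3.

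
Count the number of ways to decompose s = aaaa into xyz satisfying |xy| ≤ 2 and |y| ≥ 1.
3

For s = 'aaaa' with pumping length p = 2:

Constraints: |xy| ≤ 2, |y| > 0

Valid decompositions (|xy| ≤ p, |y| ≥ 1):
  • x='', y='a', z='aaa'
  • x='a', y='a', z='aa'
  • x='', y='aa', z='aa'

Total count: 3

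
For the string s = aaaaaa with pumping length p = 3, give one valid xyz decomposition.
x = 'a', y = 'aa', z = 'aaa'

For s = aaaaaa and p = 3, one valid decomposition is:
- x = 'a' (length 1)
- y = 'aa' (length 2)
- z = 'aaa' (length 3)

Verification:
- xyz = 'a' + 'aa' + 'aaa' = aaaaaa ✓
- |xy| = 3 ≤ 3 ✓
- |y| = 2 > 0 ✓

All pumping lemma constraints are satisfied.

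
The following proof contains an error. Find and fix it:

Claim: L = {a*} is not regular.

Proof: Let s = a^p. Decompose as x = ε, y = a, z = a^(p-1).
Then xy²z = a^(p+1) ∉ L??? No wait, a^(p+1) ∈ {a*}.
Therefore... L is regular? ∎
Error: The proof attempts to show a*  is not regular, but a* IS regular!

Correction: a* is a regular language (recognized by a simple DFA with one accepting state and self-loop on 'a'). The pumping lemma can only prove non-regularity, not regularity. For regular languages, pumping always works.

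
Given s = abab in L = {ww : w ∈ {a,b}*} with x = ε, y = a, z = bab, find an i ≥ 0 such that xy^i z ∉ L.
i = 2

xy²z = ε · aa · bab = aabab; aabab has odd length 5, so it cannot be written as ww and is not in L.
(Other choices also work, e.g. i = 0, 3; only i = 1 is guaranteed to stay in L since xy¹z = s.)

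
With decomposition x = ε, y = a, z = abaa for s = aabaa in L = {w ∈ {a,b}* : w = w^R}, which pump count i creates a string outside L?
i = 0

xy⁰z = ε · ε · abaa = abaa; abaa reversed is aaba ≠ abaa, so it is not a palindrome and is not in L.
(Other choices also work, e.g. i = 2, 3; only i = 1 is guaranteed to stay in L since xy¹z = s.)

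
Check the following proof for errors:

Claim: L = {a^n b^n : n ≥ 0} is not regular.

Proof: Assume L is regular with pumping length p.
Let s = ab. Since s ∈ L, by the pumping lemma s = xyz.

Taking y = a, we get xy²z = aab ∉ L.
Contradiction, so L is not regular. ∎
The proof is INCORRECT.

Error: The string s = ab may be shorter than p.
The pumping lemma only applies to strings with |s| ≥ p, and p is not under our control.
We must choose s in terms of p, e.g. s = a^p b^p, to ensure |s| ≥ p.
(The proof also fixes one particular y; a valid argument must handle every decomposition with |xy| ≤ p and |y| ≥ 1 — for s = a^p b^p this forces y = a^k, and then xy²z = a^(p+k) b^p ∉ L.)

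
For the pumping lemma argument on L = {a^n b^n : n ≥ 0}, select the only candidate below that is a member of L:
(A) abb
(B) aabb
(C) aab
(B) aabb

The pumping lemma is applied to a string s that lies in L, so first check membership of each option:
- (A) abb has 1 a's and 2 b's; 1 ≠ 2, so it is not in L ✗
- (B) aabb = a^2 b^2 has equal counts (2 = 2), so it is in L ✓
- (C) aab has 2 a's and 1 b's; 2 ≠ 1, so it is not in L ✗

Only (B) aabb is in L, so it is the only candidate that could play the role of s.
(In a complete proof one picks s in terms of the pumping length p so that |s| ≥ p is guaranteed; a fixed string like aabb illustrates the shape of such an s.)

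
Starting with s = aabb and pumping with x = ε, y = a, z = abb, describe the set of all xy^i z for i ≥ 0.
{xy^i z : i ≥ 0} = {a^(i+1) b^2 : i ≥ 0} = {abb, aabb, aaabb, ...}

With x = ε, y = a, z = abb: Starting with aabb and pumping the first 'a' (z = abb keeps the second 'a'), we get strings with i+1 a's followed by 2 b's for i = 0, 1, 2, ...; note bb is not produced because z always contributes one a.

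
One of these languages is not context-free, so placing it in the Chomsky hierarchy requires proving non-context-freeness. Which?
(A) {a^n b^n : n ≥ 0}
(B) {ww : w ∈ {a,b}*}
(B) {ww : w ∈ {a,b}*}

(B) {ww : w ∈ {a,b}*} requires the CFL pumping lemma.

- {a^n b^n : n ≥ 0} is context-free (but not regular)
  • Can be shown non-regular with the regular pumping lemma
  • After pumping, the number of a's and b's become unequal

- {ww : w ∈ {a,b}*} is NOT context-free
  • Requires the CFL pumping lemma to prove
  • Cannot verify equality of two arbitrary substrings

The CFL pumping lemma is "stronger" in that it can prove non-membership
in the larger class of context-free languages.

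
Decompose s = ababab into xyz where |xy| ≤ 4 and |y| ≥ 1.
x = 'ab', y = 'ab', z = 'ab'

For s = ababab and p = 4, one valid decomposition is:
- x = 'ab' (length 2)
- y = 'ab' (length 2)
- z = 'ab' (length 2)

Verification:
- xyz = 'ab' + 'ab' + 'ab' = ababab ✓
- |xy| = 4 ≤ 4 ✓
- |y| = 2 > 0 ✓

All pumping lemma constraints are satisfied.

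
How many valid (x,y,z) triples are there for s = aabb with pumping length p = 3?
6

For s = 'aabb' with pumping length p = 3:

Constraints: |xy| ≤ 3, |y| > 0

Valid decompositions (|xy| ≤ p, |y| ≥ 1):
  • x='', y='a', z='abb'
  • x='a', y='a', z='bb'
  • x='', y='aa', z='bb'
  • x='aa', y='b', z='b'
  • x='a', y='ab', z='b'
  • x='', y='aab', z='b'

Total count: 6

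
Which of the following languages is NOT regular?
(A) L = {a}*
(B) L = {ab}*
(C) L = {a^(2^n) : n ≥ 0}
(C) {a^(2^n) : n ≥ 0}

(C) L = {a^(2^n) : n ≥ 0} is NOT regular.

The pumping lemma can be used to prove this:
After pumping, length is no longer a power of 2

The other languages are regular because they can be recognized by finite automata.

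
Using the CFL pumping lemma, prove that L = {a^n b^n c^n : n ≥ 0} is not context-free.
Assume for contradiction that L is context-free, and let p ≥ 1 be the pumping length given by the pumping lemma for CFLs.
Choose s = a^p b^p c^p. Then s ∈ L and |s| = 3p ≥ p.
By the CFL pumping lemma, s = uvxyz for some u, v, x, y, z with |vxy| ≤ p, |vy| ≥ 1, and uv^i xy^i z ∈ L for every i ≥ 0.

Because |vxy| ≤ p, the window vxy cannot contain both an a and a c: any substring of s containing both must include the entire block b^p plus at least one a and one c, so it has length ≥ p + 2 > p.
Hence at least one of the letters a, c does not occur in vy at all.

Take i = 0: the string uxz is obtained from s by deleting |vy| ≥ 1 symbols, so |uxz| = 3p − |vy| < 3p.
But the letter (a or c) that does not occur in vy still occurs exactly p times in uxz. Every string of L with exactly p copies of some letter is a^p b^p c^p, of length 3p. Since |uxz| < 3p, uxz ∉ L.

This contradicts the CFL pumping lemma, which requires uv^i xy^i z ∈ L for all i ≥ 0.
Hence L = {a^n b^n c^n : n ≥ 0} is not context-free. ∎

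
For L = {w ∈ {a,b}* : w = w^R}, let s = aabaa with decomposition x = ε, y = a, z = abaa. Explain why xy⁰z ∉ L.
xy⁰z = abaa ∉ L

Pumping with i = 0 replaces y = a by y⁰ = ε:
- Original: s = xyz = aabaa; aabaa reversed is aabaa, the same string, so it is a palindrome and is in L
- Pumped: xy⁰z = ε · ε · abaa = abaa
- abaa reversed is aaba ≠ abaa, so it is not a palindrome and is not in L

The pumping lemma would require xy⁰z ∈ L, so this decomposition yields a contradiction.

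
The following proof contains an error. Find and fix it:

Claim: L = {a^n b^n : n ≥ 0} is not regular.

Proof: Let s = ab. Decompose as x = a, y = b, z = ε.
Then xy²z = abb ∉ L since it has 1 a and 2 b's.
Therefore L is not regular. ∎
Error: The string s = ab might be shorter than the pumping length p.

Correction: Choose s = a^p b^p to ensure |s| ≥ p. Also, the decomposition is wrong: with |xy| ≤ p, y cannot include b's when s starts with p a's.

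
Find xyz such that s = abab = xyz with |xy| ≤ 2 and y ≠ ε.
x = 'a', y = 'b', z = 'ab'

For s = abab and p = 2, one valid decomposition is:
- x = 'a' (length 1)
- y = 'b' (length 1)
- z = 'ab' (length 2)

Verification:
- xyz = 'a' + 'b' + 'ab' = abab ✓
- |xy| = 2 ≤ 2 ✓
- |y| = 1 > 0 ✓

All pumping lemma constraints are satisfied.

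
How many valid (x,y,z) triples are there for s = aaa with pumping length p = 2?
3

For s = 'aaa' with pumping length p = 2:

Constraints: |xy| ≤ 2, |y| > 0

Valid decompositions (|xy| ≤ p, |y| ≥ 1):
  • x='', y='a', z='aa'
  • x='a', y='a', z='a'
  • x='', y='aa', z='a'

Total count: 3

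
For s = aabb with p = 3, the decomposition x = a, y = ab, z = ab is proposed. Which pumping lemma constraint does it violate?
Violated: xyz = s

The decomposition x = a, y = ab, z = ab for s = aabb with p = 3
violates the constraint: xyz = s

xyz = 'a' + 'ab' + 'ab' = 'aabab' ≠ 'aabb' = s. The decomposition doesn't reconstruct s.

Pumping lemma constraints:
1. xyz = s (decomposition is valid)
2. |xy| ≤ p
3. |y| > 0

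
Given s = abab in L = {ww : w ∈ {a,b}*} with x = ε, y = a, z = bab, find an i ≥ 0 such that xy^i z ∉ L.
i = 0

xy⁰z = ε · ε · bab = bab; bab has odd length 3, so it cannot be written as ww and is not in L.
(Other choices also work, e.g. i = 2, 3; only i = 1 is guaranteed to stay in L since xy¹z = s.)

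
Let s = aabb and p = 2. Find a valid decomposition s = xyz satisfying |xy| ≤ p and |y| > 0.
x = 'a', y = 'a', z = 'bb'

For s = aabb and p = 2, one valid decomposition is:
- x = 'a' (length 1)
- y = 'a' (length 1)
- z = 'bb' (length 2)

Verification:
- xyz = 'a' + 'a' + 'bb' = aabb ✓
- |xy| = 2 ≤ 2 ✓
- |y| = 1 > 0 ✓

All pumping lemma constraints are satisfied.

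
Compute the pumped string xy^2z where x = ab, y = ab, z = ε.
ababab

Given x = 'ab', y = 'ab', z = '' and i = 2:

xy^2z = x + y·y·...·y (2 times) + z
       = 'ab' + 'ab'^2 + ''
       = 'ab' + 'abab' + ''
       = 'ababab'

The pumped string is 'ababab' with length 6.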